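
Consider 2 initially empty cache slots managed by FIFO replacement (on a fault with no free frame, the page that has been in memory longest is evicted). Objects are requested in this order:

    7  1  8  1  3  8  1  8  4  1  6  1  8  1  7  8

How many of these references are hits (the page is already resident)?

7 → miss, frames {7}
1 → miss, frames {7,1}
8 → miss, evict 7, frames {1,8}
1 → hit
3 → miss, evict 1, frames {8,3}
8 → hit
1 → miss, evict 8, frames {3,1}
8 → miss, evict 3, frames {1,8}
4 → miss, evict 1, frames {8,4}
1 → miss, evict 8, frames {4,1}
6 → miss, evict 4, frames {1,6}
1 → hit
8 → miss, evict 1, frames {6,8}
1 → miss, evict 6, frames {8,1}
7 → miss, evict 8, frames {1,7}
8 → miss, evict 1, frames {7,8}
Hits: 3.

3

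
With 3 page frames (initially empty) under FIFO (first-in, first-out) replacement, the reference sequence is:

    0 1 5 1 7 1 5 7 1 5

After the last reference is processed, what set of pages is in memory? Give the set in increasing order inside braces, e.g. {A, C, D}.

0: fault, frames {0}
1: fault, frames {0,1}
5: fault, frames {0,1,5}
1: hit
7: fault, evict 0, frames {1,5,7}
1: hit
5: hit
7: hit
1: hit
5: hit

{1, 5, 7}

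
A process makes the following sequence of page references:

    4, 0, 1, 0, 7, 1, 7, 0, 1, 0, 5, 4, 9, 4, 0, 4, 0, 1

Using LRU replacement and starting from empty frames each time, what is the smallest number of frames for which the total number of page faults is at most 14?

2

f=1: 18 faults
f=2: 12 faults
f=3: 9 faults
f=4: 8 faults
f=5: 6 faults
f=6: 6 faults
Smallest f with faults ≤ 14 is 2.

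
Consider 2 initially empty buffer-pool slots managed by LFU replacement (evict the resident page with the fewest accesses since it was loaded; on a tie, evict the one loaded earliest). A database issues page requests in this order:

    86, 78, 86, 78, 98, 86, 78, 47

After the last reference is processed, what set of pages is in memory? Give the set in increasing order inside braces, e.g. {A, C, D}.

86 -> miss, frames (86)
78 -> miss, frames (86 78)
86 -> hit
78 -> hit
98 -> miss, evict 86, frames (78 98)
86 -> miss, evict 98, frames (78 86)
78 -> hit
47 -> miss, evict 86, frames (78 47)

{47, 78}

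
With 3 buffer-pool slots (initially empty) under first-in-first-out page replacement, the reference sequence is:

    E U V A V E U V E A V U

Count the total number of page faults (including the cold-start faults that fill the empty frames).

8

E → fault, frames (E)
U → fault, frames (E U)
V → fault, frames (E U V)
A → fault, evict E, frames (U V A)
V → hit
E → fault, evict U, frames (V A E)
U → fault, evict V, frames (A E U)
V → fault, evict A, frames (E U V)
E → hit
A → fault, evict E, frames (U V A)
V → hit
U → hit
Page faults: 8.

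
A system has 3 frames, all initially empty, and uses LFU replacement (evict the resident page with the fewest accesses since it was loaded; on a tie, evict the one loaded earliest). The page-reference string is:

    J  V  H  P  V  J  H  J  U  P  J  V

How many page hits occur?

4

J -> fault, frames {J}
V -> fault, frames {J,V}
H -> fault, frames {J,V,H}
P -> fault, evict J, frames {V,H,P}
V -> hit
J -> fault, evict H, frames {V,P,J}
H -> fault, evict P, frames {V,J,H}
J -> hit
U -> fault, evict H, frames {V,J,U}
P -> fault, evict U, frames {V,J,P}
J -> hit
V -> hit
Hits: 4.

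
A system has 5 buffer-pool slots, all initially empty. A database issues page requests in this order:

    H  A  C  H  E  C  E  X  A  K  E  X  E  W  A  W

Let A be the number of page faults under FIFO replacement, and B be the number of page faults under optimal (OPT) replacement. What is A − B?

Under FIFO: F F F . F . . F . F . . . F F . → 8 faults.
Under OPT: F F F . F . . F . F . . . F . . → 7 faults.
A − B = 8 − 7 = 1.

1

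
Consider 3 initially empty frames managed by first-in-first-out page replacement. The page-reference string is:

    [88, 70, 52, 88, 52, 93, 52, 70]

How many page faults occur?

4

88 -> fault, frames {88}
70 -> fault, frames {88,70}
52 -> fault, frames {88,70,52}
88 -> hit
52 -> hit
93 -> fault, evict 88, frames {70,52,93}
52 -> hit
70 -> hit
Page faults: 4.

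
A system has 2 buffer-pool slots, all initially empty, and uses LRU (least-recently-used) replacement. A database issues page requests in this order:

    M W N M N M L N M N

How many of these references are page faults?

M → fault, frames [M]
W → fault, frames [M, W]
N → fault, evict M, frames [W, N]
M → fault, evict W, frames [N, M]
N → hit
M → hit
L → fault, evict N, frames [M, L]
N → fault, evict M, frames [L, N]
M → fault, evict L, frames [N, M]
N → hit
Page faults: 7.

7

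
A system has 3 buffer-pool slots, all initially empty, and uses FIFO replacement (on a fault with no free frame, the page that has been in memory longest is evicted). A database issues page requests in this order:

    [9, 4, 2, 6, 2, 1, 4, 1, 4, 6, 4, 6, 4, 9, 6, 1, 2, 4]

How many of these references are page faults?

9: fault, frames {9}
4: fault, frames {9,4}
2: fault, frames {9,4,2}
6: fault, evict 9, frames {4,2,6}
2: hit
1: fault, evict 4, frames {2,6,1}
4: fault, evict 2, frames {6,1,4}
1: hit
4: hit
6: hit
4: hit
6: hit
4: hit
9: fault, evict 6, frames {1,4,9}
6: fault, evict 1, frames {4,9,6}
1: fault, evict 4, frames {9,6,1}
2: fault, evict 9, frames {6,1,2}
4: fault, evict 6, frames {1,2,4}
Page faults: 11.

11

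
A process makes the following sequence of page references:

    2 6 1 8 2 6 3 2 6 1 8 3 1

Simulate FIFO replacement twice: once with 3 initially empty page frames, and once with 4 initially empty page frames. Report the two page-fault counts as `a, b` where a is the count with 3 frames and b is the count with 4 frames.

9, 10

3 frames: F F F F F F F . . F F . . → 9 faults.
4 frames: F F F F . . F F F F F F . → 10 faults.
10 > 9: adding a frame increased faults — Belady's anomaly.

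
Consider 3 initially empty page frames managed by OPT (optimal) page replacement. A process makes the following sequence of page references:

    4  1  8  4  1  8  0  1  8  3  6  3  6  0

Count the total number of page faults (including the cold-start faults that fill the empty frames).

6

4: fault, frames {4}
1: fault, frames {4,1}
8: fault, frames {4,1,8}
4: hit
1: hit
8: hit
0: fault, evict 4, frames {1,8,0}
1: hit
8: hit
3: fault, evict 8, frames {1,0,3}
6: fault, evict 1, frames {0,3,6}
3: hit
6: hit
0: hit
Page faults: 6.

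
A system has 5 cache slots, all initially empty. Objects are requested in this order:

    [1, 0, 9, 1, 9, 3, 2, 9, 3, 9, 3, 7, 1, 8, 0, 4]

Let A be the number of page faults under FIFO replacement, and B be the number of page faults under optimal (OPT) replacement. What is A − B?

2

Under FIFO: F F F . . F F . . . . F F F F F → 10 faults.
Under OPT: F F F . . F F . . . . F . F . F → 8 faults.
A − B = 10 − 8 = 2.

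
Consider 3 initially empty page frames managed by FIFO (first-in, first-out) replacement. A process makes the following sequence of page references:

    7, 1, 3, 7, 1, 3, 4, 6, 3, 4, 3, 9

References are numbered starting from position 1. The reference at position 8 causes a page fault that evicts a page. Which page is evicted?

pos 1: 7: fault, frames (7)
pos 2: 1: fault, frames (7 1)
pos 3: 3: fault, frames (7 1 3)
pos 4: 7: hit
pos 5: 1: hit
pos 6: 3: hit
pos 7: 4: fault, evict 7, frames (1 3 4)
pos 8: 6: fault, evict 1, frames (3 4 6)
At position 8, page 1 is evicted.

1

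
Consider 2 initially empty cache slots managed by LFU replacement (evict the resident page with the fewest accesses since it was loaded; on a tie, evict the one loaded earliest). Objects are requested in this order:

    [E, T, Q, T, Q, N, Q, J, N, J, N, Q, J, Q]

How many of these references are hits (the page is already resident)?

5

E → miss, frames (E)
T → miss, frames (E T)
Q → miss, evict E, frames (T Q)
T → hit
Q → hit
N → miss, evict T, frames (Q N)
Q → hit
J → miss, evict N, frames (Q J)
N → miss, evict J, frames (Q N)
J → miss, evict N, frames (Q J)
N → miss, evict J, frames (Q N)
Q → hit
J → miss, evict N, frames (Q J)
Q → hit
Hits: 5.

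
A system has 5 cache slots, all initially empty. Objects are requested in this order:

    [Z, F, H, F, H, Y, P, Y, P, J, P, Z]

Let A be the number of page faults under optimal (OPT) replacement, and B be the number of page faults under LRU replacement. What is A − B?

Under OPT: F F F . . F F . . F . . → 6 faults.
Under LRU: F F F . . F F . . F . F → 7 faults.
A − B = 6 − 7 = -1.

-1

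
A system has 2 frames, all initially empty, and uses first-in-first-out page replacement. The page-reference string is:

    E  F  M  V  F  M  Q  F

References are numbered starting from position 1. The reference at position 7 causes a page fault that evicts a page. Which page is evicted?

pos 1: E → fault, frames {E}
pos 2: F → fault, frames {E,F}
pos 3: M → fault, evict E, frames {F,M}
pos 4: V → fault, evict F, frames {M,V}
pos 5: F → fault, evict M, frames {V,F}
pos 6: M → fault, evict V, frames {F,M}
pos 7: Q → fault, evict F, frames {M,Q}
At position 7, page F is evicted.

F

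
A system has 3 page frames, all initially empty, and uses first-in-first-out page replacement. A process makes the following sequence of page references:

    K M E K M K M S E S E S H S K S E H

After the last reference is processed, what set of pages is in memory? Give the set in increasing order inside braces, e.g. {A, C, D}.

K → miss, frames (K)
M → miss, frames (K M)
E → miss, frames (K M E)
K → hit
M → hit
K → hit
M → hit
S → miss, evict K, frames (M E S)
E → hit
S → hit
E → hit
S → hit
H → miss, evict M, frames (E S H)
S → hit
K → miss, evict E, frames (S H K)
S → hit
E → miss, evict S, frames (H K E)
H → hit

{E, H, K}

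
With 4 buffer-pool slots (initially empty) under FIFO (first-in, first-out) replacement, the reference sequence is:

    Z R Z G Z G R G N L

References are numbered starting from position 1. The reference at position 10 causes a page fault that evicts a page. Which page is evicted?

Z

pos 1: Z -> miss, frames [Z]
pos 2: R -> miss, frames [Z, R]
pos 3: Z -> hit
pos 4: G -> miss, frames [Z, R, G]
pos 5: Z -> hit
pos 6: G -> hit
pos 7: R -> hit
pos 8: G -> hit
pos 9: N -> miss, frames [Z, R, G, N]
pos 10: L -> miss, evict Z, frames [R, G, N, L]
At position 10, page Z is evicted.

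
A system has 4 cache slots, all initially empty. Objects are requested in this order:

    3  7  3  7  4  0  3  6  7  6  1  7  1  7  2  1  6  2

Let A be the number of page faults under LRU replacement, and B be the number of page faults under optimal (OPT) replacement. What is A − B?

1

Under LRU: F F . . F F . F F . F . . . F . . . → 8 faults.
Under OPT: F F . . F F . F . . F . . . F . . . → 7 faults.
A − B = 8 − 7 = 1.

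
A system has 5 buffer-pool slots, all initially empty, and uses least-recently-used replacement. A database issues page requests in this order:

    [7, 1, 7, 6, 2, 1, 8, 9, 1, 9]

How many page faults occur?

6

7: miss, frames [7]
1: miss, frames [7, 1]
7: hit
6: miss, frames [1, 7, 6]
2: miss, frames [1, 7, 6, 2]
1: hit
8: miss, frames [7, 6, 2, 1, 8]
9: miss, evict 7, frames [6, 2, 1, 8, 9]
1: hit
9: hit
Page faults: 6.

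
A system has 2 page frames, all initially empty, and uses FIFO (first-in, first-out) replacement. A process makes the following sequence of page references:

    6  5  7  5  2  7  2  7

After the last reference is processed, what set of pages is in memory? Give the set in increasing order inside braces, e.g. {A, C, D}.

{2, 7}

6: miss, frames {6}
5: miss, frames {6,5}
7: miss, evict 6, frames {5,7}
5: hit
2: miss, evict 5, frames {7,2}
7: hit
2: hit
7: hit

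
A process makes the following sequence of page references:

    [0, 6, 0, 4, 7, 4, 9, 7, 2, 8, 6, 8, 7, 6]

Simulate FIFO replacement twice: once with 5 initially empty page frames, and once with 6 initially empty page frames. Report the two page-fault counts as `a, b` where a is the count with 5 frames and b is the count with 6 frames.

5 frames: F F . F F . F . F F F . . . → 8 faults.
6 frames: F F . F F . F . F F . . . . → 7 faults.
7 < 8: adding a frame reduced faults, as is typical.

8, 7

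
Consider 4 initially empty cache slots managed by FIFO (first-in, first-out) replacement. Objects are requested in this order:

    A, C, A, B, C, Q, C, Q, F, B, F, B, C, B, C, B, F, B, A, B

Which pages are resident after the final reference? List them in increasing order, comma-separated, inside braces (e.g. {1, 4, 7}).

A -> fault, frames {A}
C -> fault, frames {A,C}
A -> hit
B -> fault, frames {A,C,B}
C -> hit
Q -> fault, frames {A,C,B,Q}
C -> hit
Q -> hit
F -> fault, evict A, frames {C,B,Q,F}
B -> hit
F -> hit
B -> hit
C -> hit
B -> hit
C -> hit
B -> hit
F -> hit
B -> hit
A -> fault, evict C, frames {B,Q,F,A}
B -> hit

{A, B, F, Q}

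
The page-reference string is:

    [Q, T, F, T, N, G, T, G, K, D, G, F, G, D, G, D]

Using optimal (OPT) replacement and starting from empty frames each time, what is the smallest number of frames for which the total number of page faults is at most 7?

f=1: 16 faults
f=2: 9 faults
f=3: 7 faults
f=4: 7 faults
f=5: 7 faults
f=6: 7 faults
f=7: 7 faults
Smallest f with faults ≤ 7 is 3.

3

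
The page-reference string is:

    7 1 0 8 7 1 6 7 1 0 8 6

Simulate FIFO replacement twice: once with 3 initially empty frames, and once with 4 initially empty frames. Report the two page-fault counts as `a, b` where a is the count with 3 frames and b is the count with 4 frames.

9, 10

3 frames: F F F F F F F . . F F . → 9 faults.
4 frames: F F F F . . F F F F F F → 10 faults.
10 > 9: adding a frame increased faults — Belady's anomaly.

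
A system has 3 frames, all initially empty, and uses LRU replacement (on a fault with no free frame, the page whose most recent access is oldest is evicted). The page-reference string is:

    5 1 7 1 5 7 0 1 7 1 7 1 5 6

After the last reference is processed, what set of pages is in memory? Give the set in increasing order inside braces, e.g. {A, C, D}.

{1, 5, 6}

5 -> miss, frames {5}
1 -> miss, frames {5,1}
7 -> miss, frames {5,1,7}
1 -> hit
5 -> hit
7 -> hit
0 -> miss, evict 1, frames {5,7,0}
1 -> miss, evict 5, frames {7,0,1}
7 -> hit
1 -> hit
7 -> hit
1 -> hit
5 -> miss, evict 0, frames {7,1,5}
6 -> miss, evict 7, frames {1,5,6}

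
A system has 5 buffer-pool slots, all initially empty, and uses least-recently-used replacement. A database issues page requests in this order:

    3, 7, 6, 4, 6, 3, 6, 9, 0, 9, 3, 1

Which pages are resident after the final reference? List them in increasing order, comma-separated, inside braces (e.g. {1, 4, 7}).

{0, 1, 3, 6, 9}

3: fault, frames [3]
7: fault, frames [3, 7]
6: fault, frames [3, 7, 6]
4: fault, frames [3, 7, 6, 4]
6: hit
3: hit
6: hit
9: fault, frames [7, 4, 3, 6, 9]
0: fault, evict 7, frames [4, 3, 6, 9, 0]
9: hit
3: hit
1: fault, evict 4, frames [6, 0, 9, 3, 1]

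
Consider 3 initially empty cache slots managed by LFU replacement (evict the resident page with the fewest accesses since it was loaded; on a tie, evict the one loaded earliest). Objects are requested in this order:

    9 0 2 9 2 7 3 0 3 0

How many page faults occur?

8

9 → fault, frames {9}
0 → fault, frames {9,0}
2 → fault, frames {9,0,2}
9 → hit
2 → hit
7 → fault, evict 0, frames {9,2,7}
3 → fault, evict 7, frames {9,2,3}
0 → fault, evict 3, frames {9,2,0}
3 → fault, evict 0, frames {9,2,3}
0 → fault, evict 3, frames {9,2,0}
Page faults: 8.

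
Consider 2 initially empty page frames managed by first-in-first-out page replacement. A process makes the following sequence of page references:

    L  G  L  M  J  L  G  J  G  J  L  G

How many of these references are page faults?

L → miss, frames {L}
G → miss, frames {L,G}
L → hit
M → miss, evict L, frames {G,M}
J → miss, evict G, frames {M,J}
L → miss, evict M, frames {J,L}
G → miss, evict J, frames {L,G}
J → miss, evict L, frames {G,J}
G → hit
J → hit
L → miss, evict G, frames {J,L}
G → miss, evict J, frames {L,G}
Page faults: 9.

9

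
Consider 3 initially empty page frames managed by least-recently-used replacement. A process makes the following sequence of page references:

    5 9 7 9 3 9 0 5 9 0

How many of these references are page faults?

6

5: miss, frames [5]
9: miss, frames [5, 9]
7: miss, frames [5, 9, 7]
9: hit
3: miss, evict 5, frames [7, 9, 3]
9: hit
0: miss, evict 7, frames [3, 9, 0]
5: miss, evict 3, frames [9, 0, 5]
9: hit
0: hit
Page faults: 6.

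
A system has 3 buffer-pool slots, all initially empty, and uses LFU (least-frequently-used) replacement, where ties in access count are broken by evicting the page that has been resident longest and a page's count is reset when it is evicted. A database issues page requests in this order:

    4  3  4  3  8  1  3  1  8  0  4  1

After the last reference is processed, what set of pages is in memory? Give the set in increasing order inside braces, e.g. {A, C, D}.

4 -> miss, frames {4}
3 -> miss, frames {4,3}
4 -> hit
3 -> hit
8 -> miss, frames {4,3,8}
1 -> miss, evict 8, frames {4,3,1}
3 -> hit
1 -> hit
8 -> miss, evict 4, frames {3,1,8}
0 -> miss, evict 8, frames {3,1,0}
4 -> miss, evict 0, frames {3,1,4}
1 -> hit

{1, 3, 4}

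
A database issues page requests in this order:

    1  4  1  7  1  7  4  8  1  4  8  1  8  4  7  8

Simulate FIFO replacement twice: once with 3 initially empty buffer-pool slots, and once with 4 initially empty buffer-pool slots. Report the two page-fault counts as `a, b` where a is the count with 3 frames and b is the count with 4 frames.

3 frames: F F . F . . . F F F . . . . F F → 8 faults.
4 frames: F F . F . . . F . . . . . . . . → 4 faults.
4 < 8: adding a frame reduced faults, as is typical.

8, 4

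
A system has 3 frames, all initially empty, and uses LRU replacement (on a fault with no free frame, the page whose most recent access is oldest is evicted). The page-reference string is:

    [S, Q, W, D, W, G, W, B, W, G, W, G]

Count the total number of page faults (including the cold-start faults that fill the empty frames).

6

S: miss, frames [S]
Q: miss, frames [S, Q]
W: miss, frames [S, Q, W]
D: miss, evict S, frames [Q, W, D]
W: hit
G: miss, evict Q, frames [D, W, G]
W: hit
B: miss, evict D, frames [G, W, B]
W: hit
G: hit
W: hit
G: hit
Page faults: 6.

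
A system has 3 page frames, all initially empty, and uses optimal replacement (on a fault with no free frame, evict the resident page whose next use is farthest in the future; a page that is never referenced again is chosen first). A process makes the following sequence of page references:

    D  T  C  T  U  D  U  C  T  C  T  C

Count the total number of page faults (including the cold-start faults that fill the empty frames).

D → fault, frames [D]
T → fault, frames [D, T]
C → fault, frames [D, T, C]
T → hit
U → fault, evict T, frames [D, C, U]
D → hit
U → hit
C → hit
T → fault, evict U, frames [D, C, T]
C → hit
T → hit
C → hit
Page faults: 5.

5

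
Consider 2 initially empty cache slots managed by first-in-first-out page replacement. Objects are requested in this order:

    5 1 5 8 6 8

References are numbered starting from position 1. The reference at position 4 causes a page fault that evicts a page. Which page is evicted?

pos 1: 5: fault, frames {5}
pos 2: 1: fault, frames {5,1}
pos 3: 5: hit
pos 4: 8: fault, evict 5, frames {1,8}
At position 4, page 5 is evicted.

5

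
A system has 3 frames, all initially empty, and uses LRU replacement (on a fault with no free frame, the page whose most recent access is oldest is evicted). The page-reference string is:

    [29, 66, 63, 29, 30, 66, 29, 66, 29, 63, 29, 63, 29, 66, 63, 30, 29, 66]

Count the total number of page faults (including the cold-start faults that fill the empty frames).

29 → miss, frames {29}
66 → miss, frames {29,66}
63 → miss, frames {29,66,63}
29 → hit
30 → miss, evict 66, frames {63,29,30}
66 → miss, evict 63, frames {29,30,66}
29 → hit
66 → hit
29 → hit
63 → miss, evict 30, frames {66,29,63}
29 → hit
63 → hit
29 → hit
66 → hit
63 → hit
30 → miss, evict 29, frames {66,63,30}
29 → miss, evict 66, frames {63,30,29}
66 → miss, evict 63, frames {30,29,66}
Page faults: 9.

9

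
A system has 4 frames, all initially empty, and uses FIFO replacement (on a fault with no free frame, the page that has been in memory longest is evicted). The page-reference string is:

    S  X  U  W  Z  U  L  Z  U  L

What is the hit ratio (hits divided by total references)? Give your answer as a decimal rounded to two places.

S → fault, frames {S}
X → fault, frames {S,X}
U → fault, frames {S,X,U}
W → fault, frames {S,X,U,W}
Z → fault, evict S, frames {X,U,W,Z}
U → hit
L → fault, evict X, frames {U,W,Z,L}
Z → hit
U → hit
L → hit
Hits: 4 of 10 references → 4/10 = 0.4000.

0.40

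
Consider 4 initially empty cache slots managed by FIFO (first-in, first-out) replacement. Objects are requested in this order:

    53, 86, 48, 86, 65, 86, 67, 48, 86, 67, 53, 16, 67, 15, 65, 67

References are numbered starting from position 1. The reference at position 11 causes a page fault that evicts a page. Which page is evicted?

86

pos 1: 53: fault, frames (53)
pos 2: 86: fault, frames (53 86)
pos 3: 48: fault, frames (53 86 48)
pos 4: 86: hit
pos 5: 65: fault, frames (53 86 48 65)
pos 6: 86: hit
pos 7: 67: fault, evict 53, frames (86 48 65 67)
pos 8: 48: hit
pos 9: 86: hit
pos 10: 67: hit
pos 11: 53: fault, evict 86, frames (48 65 67 53)
At position 11, page 86 is evicted.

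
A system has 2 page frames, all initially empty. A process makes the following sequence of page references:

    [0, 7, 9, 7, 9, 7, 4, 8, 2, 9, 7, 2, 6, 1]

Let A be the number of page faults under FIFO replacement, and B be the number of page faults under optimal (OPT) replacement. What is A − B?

2

Under FIFO: F F F . . . F F F F F F F F → 11 faults.
Under OPT: F F F . . . F F F . F . F F → 9 faults.
A − B = 11 − 9 = 2.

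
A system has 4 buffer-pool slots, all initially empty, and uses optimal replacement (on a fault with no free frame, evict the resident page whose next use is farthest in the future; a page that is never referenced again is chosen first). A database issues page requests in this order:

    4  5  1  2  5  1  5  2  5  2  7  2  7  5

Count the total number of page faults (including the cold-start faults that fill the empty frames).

4: miss, frames {4}
5: miss, frames {4,5}
1: miss, frames {4,5,1}
2: miss, frames {4,5,1,2}
5: hit
1: hit
5: hit
2: hit
5: hit
2: hit
7: miss, evict 1, frames {4,5,2,7}
2: hit
7: hit
5: hit
Page faults: 5.

5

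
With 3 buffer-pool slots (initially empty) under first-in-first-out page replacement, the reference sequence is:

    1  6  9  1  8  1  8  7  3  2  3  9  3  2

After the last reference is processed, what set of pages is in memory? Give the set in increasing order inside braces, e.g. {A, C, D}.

1 → fault, frames (1)
6 → fault, frames (1 6)
9 → fault, frames (1 6 9)
1 → hit
8 → fault, evict 1, frames (6 9 8)
1 → fault, evict 6, frames (9 8 1)
8 → hit
7 → fault, evict 9, frames (8 1 7)
3 → fault, evict 8, frames (1 7 3)
2 → fault, evict 1, frames (7 3 2)
3 → hit
9 → fault, evict 7, frames (3 2 9)
3 → hit
2 → hit

{2, 3, 9}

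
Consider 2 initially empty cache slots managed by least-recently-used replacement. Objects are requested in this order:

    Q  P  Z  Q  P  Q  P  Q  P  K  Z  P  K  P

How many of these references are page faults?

9

Q: miss, frames (Q)
P: miss, frames (Q P)
Z: miss, evict Q, frames (P Z)
Q: miss, evict P, frames (Z Q)
P: miss, evict Z, frames (Q P)
Q: hit
P: hit
Q: hit
P: hit
K: miss, evict Q, frames (P K)
Z: miss, evict P, frames (K Z)
P: miss, evict K, frames (Z P)
K: miss, evict Z, frames (P K)
P: hit
Page faults: 9.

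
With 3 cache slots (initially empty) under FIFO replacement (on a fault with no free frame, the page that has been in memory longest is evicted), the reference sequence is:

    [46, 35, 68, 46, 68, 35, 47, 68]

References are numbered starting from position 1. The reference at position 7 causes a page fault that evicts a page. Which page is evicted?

46

pos 1: 46: miss, frames (46)
pos 2: 35: miss, frames (46 35)
pos 3: 68: miss, frames (46 35 68)
pos 4: 46: hit
pos 5: 68: hit
pos 6: 35: hit
pos 7: 47: miss, evict 46, frames (35 68 47)
At position 7, page 46 is evicted.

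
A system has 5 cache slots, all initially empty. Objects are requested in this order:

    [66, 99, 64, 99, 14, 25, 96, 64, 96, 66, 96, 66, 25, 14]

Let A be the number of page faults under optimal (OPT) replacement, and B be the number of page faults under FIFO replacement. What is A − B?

Under OPT: F F F . F F F . . . . . . . → 6 faults.
Under FIFO: F F F . F F F . . F . . . . → 7 faults.
A − B = 6 − 7 = -1.

-1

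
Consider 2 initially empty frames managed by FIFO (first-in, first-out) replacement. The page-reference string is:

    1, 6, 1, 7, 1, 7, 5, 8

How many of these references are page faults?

1 → miss, frames [1]
6 → miss, frames [1, 6]
1 → hit
7 → miss, evict 1, frames [6, 7]
1 → miss, evict 6, frames [7, 1]
7 → hit
5 → miss, evict 7, frames [1, 5]
8 → miss, evict 1, frames [5, 8]
Page faults: 6.

6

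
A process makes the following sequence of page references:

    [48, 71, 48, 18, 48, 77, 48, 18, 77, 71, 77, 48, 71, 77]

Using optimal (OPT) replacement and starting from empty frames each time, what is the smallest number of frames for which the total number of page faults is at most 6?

f=1: 14 faults
f=2: 8 faults
f=3: 5 faults
f=4: 4 faults
Smallest f with faults ≤ 6 is 3.

3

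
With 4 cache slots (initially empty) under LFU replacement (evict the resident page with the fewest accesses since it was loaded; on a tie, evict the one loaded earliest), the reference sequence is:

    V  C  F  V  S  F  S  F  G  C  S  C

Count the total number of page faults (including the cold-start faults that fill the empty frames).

V -> miss, frames [V]
C -> miss, frames [V, C]
F -> miss, frames [V, C, F]
V -> hit
S -> miss, frames [V, C, F, S]
F -> hit
S -> hit
F -> hit
G -> miss, evict C, frames [V, F, S, G]
C -> miss, evict G, frames [V, F, S, C]
S -> hit
C -> hit
Page faults: 6.

6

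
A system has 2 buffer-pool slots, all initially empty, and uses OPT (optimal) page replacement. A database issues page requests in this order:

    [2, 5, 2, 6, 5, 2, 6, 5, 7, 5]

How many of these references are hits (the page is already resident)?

2: miss, frames {2}
5: miss, frames {2,5}
2: hit
6: miss, evict 2, frames {5,6}
5: hit
2: miss, evict 5, frames {6,2}
6: hit
5: miss, evict 2, frames {6,5}
7: miss, evict 6, frames {5,7}
5: hit
Hits: 4.

4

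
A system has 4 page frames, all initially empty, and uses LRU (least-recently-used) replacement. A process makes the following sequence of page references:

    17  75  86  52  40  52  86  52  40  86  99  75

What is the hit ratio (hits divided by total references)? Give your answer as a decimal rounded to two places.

17: fault, frames {17}
75: fault, frames {17,75}
86: fault, frames {17,75,86}
52: fault, frames {17,75,86,52}
40: fault, evict 17, frames {75,86,52,40}
52: hit
86: hit
52: hit
40: hit
86: hit
99: fault, evict 75, frames {52,40,86,99}
75: fault, evict 52, frames {40,86,99,75}
Hits: 5 of 12 references → 5/12 = 0.4167.

0.42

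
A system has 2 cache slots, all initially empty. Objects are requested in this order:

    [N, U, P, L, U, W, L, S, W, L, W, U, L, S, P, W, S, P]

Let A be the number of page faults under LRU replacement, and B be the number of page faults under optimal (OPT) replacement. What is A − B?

5

Under LRU: F F F F F F F F F F . F F F F F F F → 17 faults.
Under OPT: F F F F . F . F . F . F . F F F . F → 12 faults.
A − B = 17 − 12 = 5.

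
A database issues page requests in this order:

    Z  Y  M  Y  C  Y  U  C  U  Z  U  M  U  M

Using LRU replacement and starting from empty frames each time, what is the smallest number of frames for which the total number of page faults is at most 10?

f=1: 14 faults
f=2: 8 faults
f=3: 7 faults
f=4: 7 faults
f=5: 5 faults
Smallest f with faults ≤ 10 is 2.

2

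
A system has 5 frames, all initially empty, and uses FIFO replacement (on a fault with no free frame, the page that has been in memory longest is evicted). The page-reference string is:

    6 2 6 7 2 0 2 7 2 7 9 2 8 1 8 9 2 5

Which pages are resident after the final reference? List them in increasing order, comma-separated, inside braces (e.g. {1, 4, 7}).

{1, 2, 5, 8, 9}

6: fault, frames (6)
2: fault, frames (6 2)
6: hit
7: fault, frames (6 2 7)
2: hit
0: fault, frames (6 2 7 0)
2: hit
7: hit
2: hit
7: hit
9: fault, frames (6 2 7 0 9)
2: hit
8: fault, evict 6, frames (2 7 0 9 8)
1: fault, evict 2, frames (7 0 9 8 1)
8: hit
9: hit
2: fault, evict 7, frames (0 9 8 1 2)
5: fault, evict 0, frames (9 8 1 2 5)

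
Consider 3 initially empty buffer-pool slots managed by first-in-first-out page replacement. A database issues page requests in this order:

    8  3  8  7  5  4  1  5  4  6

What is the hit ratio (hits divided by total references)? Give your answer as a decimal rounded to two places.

8 → fault, frames [8]
3 → fault, frames [8, 3]
8 → hit
7 → fault, frames [8, 3, 7]
5 → fault, evict 8, frames [3, 7, 5]
4 → fault, evict 3, frames [7, 5, 4]
1 → fault, evict 7, frames [5, 4, 1]
5 → hit
4 → hit
6 → fault, evict 5, frames [4, 1, 6]
Hits: 3 of 10 references → 3/10 = 0.3000.

0.30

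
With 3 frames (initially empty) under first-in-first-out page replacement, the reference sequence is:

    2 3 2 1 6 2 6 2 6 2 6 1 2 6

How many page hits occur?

9

2 → fault, frames {2}
3 → fault, frames {2,3}
2 → hit
1 → fault, frames {2,3,1}
6 → fault, evict 2, frames {3,1,6}
2 → fault, evict 3, frames {1,6,2}
6 → hit
2 → hit
6 → hit
2 → hit
6 → hit
1 → hit
2 → hit
6 → hit
Hits: 9.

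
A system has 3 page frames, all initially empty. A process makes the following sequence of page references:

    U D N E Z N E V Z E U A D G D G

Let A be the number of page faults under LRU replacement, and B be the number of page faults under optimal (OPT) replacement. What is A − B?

1

Under LRU: F F F F F . . F F . F F F F . . → 11 faults.
Under OPT: F F F F F . . F . . F F F F . . → 10 faults.
A − B = 11 − 10 = 1.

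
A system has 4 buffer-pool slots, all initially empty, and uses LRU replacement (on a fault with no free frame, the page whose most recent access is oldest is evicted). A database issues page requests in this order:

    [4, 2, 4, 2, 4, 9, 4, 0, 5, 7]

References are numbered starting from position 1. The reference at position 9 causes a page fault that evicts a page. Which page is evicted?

2

pos 1: 4: miss, frames (4)
pos 2: 2: miss, frames (4 2)
pos 3: 4: hit
pos 4: 2: hit
pos 5: 4: hit
pos 6: 9: miss, frames (2 4 9)
pos 7: 4: hit
pos 8: 0: miss, frames (2 9 4 0)
pos 9: 5: miss, evict 2, frames (9 4 0 5)
At position 9, page 2 is evicted.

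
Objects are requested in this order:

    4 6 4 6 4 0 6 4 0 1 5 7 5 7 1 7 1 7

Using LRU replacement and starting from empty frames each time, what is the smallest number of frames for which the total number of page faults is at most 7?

f=1: 18 faults
f=2: 10 faults
f=3: 6 faults
f=4: 6 faults
f=5: 6 faults
f=6: 6 faults
Smallest f with faults ≤ 7 is 3.

3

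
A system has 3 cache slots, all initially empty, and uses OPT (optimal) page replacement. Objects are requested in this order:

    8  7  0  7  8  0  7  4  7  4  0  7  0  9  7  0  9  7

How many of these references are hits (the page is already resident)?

13

8: miss, frames (8)
7: miss, frames (8 7)
0: miss, frames (8 7 0)
7: hit
8: hit
0: hit
7: hit
4: miss, evict 8, frames (7 0 4)
7: hit
4: hit
0: hit
7: hit
0: hit
9: miss, evict 4, frames (7 0 9)
7: hit
0: hit
9: hit
7: hit
Hits: 13.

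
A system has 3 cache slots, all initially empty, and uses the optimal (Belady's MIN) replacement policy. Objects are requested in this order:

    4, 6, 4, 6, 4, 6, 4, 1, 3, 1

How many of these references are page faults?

4 → fault, frames {4}
6 → fault, frames {4,6}
4 → hit
6 → hit
4 → hit
6 → hit
4 → hit
1 → fault, frames {4,6,1}
3 → fault, evict 6, frames {4,1,3}
1 → hit
Page faults: 4.

4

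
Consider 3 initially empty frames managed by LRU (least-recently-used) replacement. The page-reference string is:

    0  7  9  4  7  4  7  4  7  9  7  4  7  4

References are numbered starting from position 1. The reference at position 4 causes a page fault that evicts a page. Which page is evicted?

pos 1: 0: miss, frames (0)
pos 2: 7: miss, frames (0 7)
pos 3: 9: miss, frames (0 7 9)
pos 4: 4: miss, evict 0, frames (7 9 4)
At position 4, page 0 is evicted.

0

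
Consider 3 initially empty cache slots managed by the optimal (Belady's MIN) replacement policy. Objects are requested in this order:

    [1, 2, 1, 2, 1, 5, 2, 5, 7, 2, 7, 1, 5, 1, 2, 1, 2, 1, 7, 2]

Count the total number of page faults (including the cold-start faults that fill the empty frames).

1 → miss, frames (1)
2 → miss, frames (1 2)
1 → hit
2 → hit
1 → hit
5 → miss, frames (1 2 5)
2 → hit
5 → hit
7 → miss, evict 5, frames (1 2 7)
2 → hit
7 → hit
1 → hit
5 → miss, evict 7, frames (1 2 5)
1 → hit
2 → hit
1 → hit
2 → hit
1 → hit
7 → miss, evict 5, frames (1 2 7)
2 → hit
Page faults: 6.

6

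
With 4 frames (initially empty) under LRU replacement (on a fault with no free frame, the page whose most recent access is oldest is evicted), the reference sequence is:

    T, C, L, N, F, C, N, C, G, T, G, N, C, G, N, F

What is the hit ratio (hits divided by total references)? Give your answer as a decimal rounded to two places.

0.50

T → fault, frames {T}
C → fault, frames {T,C}
L → fault, frames {T,C,L}
N → fault, frames {T,C,L,N}
F → fault, evict T, frames {C,L,N,F}
C → hit
N → hit
C → hit
G → fault, evict L, frames {F,N,C,G}
T → fault, evict F, frames {N,C,G,T}
G → hit
N → hit
C → hit
G → hit
N → hit
F → fault, evict T, frames {C,G,N,F}
Hits: 8 of 16 references → 8/16 = 0.5000.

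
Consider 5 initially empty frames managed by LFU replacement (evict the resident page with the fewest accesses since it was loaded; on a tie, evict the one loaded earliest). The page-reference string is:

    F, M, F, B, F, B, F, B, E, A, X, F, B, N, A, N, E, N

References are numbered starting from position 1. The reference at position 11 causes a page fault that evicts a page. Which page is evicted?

M

pos 1: F: miss, frames [F]
pos 2: M: miss, frames [F, M]
pos 3: F: hit
pos 4: B: miss, frames [F, M, B]
pos 5: F: hit
pos 6: B: hit
pos 7: F: hit
pos 8: B: hit
pos 9: E: miss, frames [F, M, B, E]
pos 10: A: miss, frames [F, M, B, E, A]
pos 11: X: miss, evict M, frames [F, B, E, A, X]
At position 11, page M is evicted.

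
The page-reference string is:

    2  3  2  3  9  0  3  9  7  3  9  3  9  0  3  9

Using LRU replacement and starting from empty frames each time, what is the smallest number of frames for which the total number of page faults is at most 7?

f=1: 16 faults
f=2: 12 faults
f=3: 6 faults
f=4: 5 faults
f=5: 5 faults
Smallest f with faults ≤ 7 is 3.

3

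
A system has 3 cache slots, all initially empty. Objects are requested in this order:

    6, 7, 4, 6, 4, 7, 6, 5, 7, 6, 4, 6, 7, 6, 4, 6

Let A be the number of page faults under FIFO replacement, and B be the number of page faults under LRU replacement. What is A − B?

Under FIFO: F F F . . . . F . F . . F . F . → 7 faults.
Under LRU: F F F . . . . F . . F . . . . . → 5 faults.
A − B = 7 − 5 = 2.

2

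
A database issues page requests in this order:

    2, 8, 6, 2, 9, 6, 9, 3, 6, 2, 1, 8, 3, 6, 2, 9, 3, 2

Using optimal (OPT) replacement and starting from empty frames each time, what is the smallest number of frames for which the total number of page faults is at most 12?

2

f=1: 18 faults
f=2: 12 faults
f=3: 9 faults
f=4: 8 faults
f=5: 7 faults
f=6: 6 faults
Smallest f with faults ≤ 12 is 2.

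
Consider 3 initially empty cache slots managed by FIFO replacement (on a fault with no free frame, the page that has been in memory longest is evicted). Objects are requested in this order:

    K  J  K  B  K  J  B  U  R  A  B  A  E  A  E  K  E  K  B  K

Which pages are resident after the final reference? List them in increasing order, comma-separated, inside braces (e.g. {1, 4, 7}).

K -> fault, frames [K]
J -> fault, frames [K, J]
K -> hit
B -> fault, frames [K, J, B]
K -> hit
J -> hit
B -> hit
U -> fault, evict K, frames [J, B, U]
R -> fault, evict J, frames [B, U, R]
A -> fault, evict B, frames [U, R, A]
B -> fault, evict U, frames [R, A, B]
A -> hit
E -> fault, evict R, frames [A, B, E]
A -> hit
E -> hit
K -> fault, evict A, frames [B, E, K]
E -> hit
K -> hit
B -> hit
K -> hit

{B, E, K}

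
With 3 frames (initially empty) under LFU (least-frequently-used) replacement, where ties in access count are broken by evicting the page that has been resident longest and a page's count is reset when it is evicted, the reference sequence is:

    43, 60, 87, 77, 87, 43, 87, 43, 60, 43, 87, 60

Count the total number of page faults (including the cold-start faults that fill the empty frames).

43 → miss, frames (43)
60 → miss, frames (43 60)
87 → miss, frames (43 60 87)
77 → miss, evict 43, frames (60 87 77)
87 → hit
43 → miss, evict 60, frames (87 77 43)
87 → hit
43 → hit
60 → miss, evict 77, frames (87 43 60)
43 → hit
87 → hit
60 → hit
Page faults: 6.

6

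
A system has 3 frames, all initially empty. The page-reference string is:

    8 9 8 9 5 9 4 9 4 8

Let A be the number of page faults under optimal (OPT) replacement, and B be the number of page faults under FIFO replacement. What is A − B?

Under OPT: F F . . F . F . . . → 4 faults.
Under FIFO: F F . . F . F . . F → 5 faults.
A − B = 4 − 5 = -1.

-1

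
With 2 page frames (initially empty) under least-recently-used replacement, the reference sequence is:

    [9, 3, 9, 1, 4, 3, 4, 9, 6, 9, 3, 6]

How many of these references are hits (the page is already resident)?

3

9 -> fault, frames [9]
3 -> fault, frames [9, 3]
9 -> hit
1 -> fault, evict 3, frames [9, 1]
4 -> fault, evict 9, frames [1, 4]
3 -> fault, evict 1, frames [4, 3]
4 -> hit
9 -> fault, evict 3, frames [4, 9]
6 -> fault, evict 4, frames [9, 6]
9 -> hit
3 -> fault, evict 6, frames [9, 3]
6 -> fault, evict 9, frames [3, 6]
Hits: 3.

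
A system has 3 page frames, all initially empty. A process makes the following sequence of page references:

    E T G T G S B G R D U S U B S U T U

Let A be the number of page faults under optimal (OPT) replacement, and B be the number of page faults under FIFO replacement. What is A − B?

Under OPT: F F F . . F F . F F F . . . . . F . → 9 faults.
Under FIFO: F F F . . F F . F F F F . F . . F F → 12 faults.
A − B = 9 − 12 = -3.

-3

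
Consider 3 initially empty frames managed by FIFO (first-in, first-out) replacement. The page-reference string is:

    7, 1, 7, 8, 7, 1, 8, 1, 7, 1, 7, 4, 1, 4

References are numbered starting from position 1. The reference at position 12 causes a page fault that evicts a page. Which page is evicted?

pos 1: 7 → miss, frames {7}
pos 2: 1 → miss, frames {7,1}
pos 3: 7 → hit
pos 4: 8 → miss, frames {7,1,8}
pos 5: 7 → hit
pos 6: 1 → hit
pos 7: 8 → hit
pos 8: 1 → hit
pos 9: 7 → hit
pos 10: 1 → hit
pos 11: 7 → hit
pos 12: 4 → miss, evict 7, frames {1,8,4}
At position 12, page 7 is evicted.

7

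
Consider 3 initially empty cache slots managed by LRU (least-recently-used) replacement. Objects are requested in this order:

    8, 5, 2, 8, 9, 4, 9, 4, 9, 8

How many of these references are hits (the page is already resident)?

8 → fault, frames [8]
5 → fault, frames [8, 5]
2 → fault, frames [8, 5, 2]
8 → hit
9 → fault, evict 5, frames [2, 8, 9]
4 → fault, evict 2, frames [8, 9, 4]
9 → hit
4 → hit
9 → hit
8 → hit
Hits: 5.

5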